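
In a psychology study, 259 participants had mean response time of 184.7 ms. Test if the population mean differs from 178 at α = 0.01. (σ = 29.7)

z = (x̄ - μ₀)/(σ/√n) = (184.7 - 178)/(29.7/√259) = 3.631. Critical value: ±2.576. Since |3.631| > 2.576, Reject H₀.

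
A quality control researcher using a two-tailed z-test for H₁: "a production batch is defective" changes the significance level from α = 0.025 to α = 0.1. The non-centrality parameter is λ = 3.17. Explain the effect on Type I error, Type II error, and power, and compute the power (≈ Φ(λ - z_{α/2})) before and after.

Increasing α from 0.025 to 0.1:
• Type I error rate increases (α is the Type I rate by definition).
• Critical value moves from z_{α/2} = 2.241 to 1.645, so power = Φ(λ - z_{α/2}) goes from Φ(3.17 - 2.241) = 0.824 to Φ(3.17 - 1.645) = 0.936.
• Type II error rate β = 1 - power therefore decreases (0.176 → 0.064).
Appropriate when false negatives are costly — here, shipping a defective batch — faulty products reach customers.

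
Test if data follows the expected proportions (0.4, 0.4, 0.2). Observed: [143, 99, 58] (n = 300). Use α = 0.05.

Expected: [120.0, 120.0, 60.0]. χ² = 8.15. df = 2, critical = 5.991. Reject H₀.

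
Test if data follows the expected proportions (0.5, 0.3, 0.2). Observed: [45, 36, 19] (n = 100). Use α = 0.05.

Expected: [50.0, 30.0, 20.0]. χ² = 1.75. df = 2, critical = 5.991. Fail to reject H₀.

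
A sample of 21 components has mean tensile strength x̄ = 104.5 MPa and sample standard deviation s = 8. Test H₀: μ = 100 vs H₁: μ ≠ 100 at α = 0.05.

t = (x̄ - μ₀)/(s/√n) = (104.5 - 100)/(8/√21) = 2.578. df = 20, critical t = ±2.086. Reject H₀.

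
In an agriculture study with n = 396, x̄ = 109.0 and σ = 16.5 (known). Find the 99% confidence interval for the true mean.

CI = x̄ ± z*(σ/√n) = 109.0 ± 2.576(16.5/√396) = 109.0 ± 2.14 = (106.86, 111.14)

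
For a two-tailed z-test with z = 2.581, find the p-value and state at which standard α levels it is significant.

p = 2·P(Z > |2.581|) = 2·(1 - Φ(2.581)) ≈ 0.0099. Significant at α = 0.1; Significant at α = 0.05; Significant at α = 0.01.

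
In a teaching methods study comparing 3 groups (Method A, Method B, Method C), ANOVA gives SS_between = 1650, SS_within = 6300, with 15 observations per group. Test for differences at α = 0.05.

df_between = 2, df_within = 42. F = MS_between/MS_within = 825.0/150.0 = 5.5. F_crit ≈ 3.22. Reject H₀. At least one mean differs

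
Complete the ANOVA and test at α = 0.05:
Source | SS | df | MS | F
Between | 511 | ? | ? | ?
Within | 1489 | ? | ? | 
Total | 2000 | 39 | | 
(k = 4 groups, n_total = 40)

df_between = 3, df_within = 36. MS_between = 170.33, MS_within = 41.36. F = 4.118, F_crit ≈ 2.866. Reject H₀.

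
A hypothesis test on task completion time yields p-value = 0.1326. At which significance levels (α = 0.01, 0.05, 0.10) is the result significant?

p = 0.1326. Not significant at any of the given levels.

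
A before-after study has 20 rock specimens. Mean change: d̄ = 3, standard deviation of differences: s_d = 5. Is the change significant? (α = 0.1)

t = d̄/(s_d/√n) = 3/(5/√20) = 2.683. df = 19, critical t = ±1.729. Reject H₀.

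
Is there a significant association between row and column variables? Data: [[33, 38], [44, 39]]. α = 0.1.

χ² = 0.653. df = 1, critical = 2.706. Fail to reject H₀. No evidence of dependence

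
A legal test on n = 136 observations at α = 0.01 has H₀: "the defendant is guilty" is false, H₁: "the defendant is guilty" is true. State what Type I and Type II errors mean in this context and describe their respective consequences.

Type I (false positive): concluding that the defendant is guilty when it is not — convicting an innocent person. Type II (false negative): failing to conclude that the defendant is guilty when it is — acquitting a guilty person. Which is costlier depends on domain priorities and is a judgement call rather than a statistical fact.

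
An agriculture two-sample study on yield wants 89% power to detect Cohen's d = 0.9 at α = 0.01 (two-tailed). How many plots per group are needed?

z_{α/2} = 2.576, z_β = Φ⁻¹(0.89) = 1.227. For large effect (d = 0.9): n per group = 2(z_{α/2} + z_β)²/d² = 2(2.576 + 1.227)²/0.9² = 35.7 → 36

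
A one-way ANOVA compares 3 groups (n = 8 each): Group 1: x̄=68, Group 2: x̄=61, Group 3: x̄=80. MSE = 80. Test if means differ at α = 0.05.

Grand mean = 69.67. SS_between = 1477.33, MS_between = 738.67. F = 9.233, F_crit ≈ 3.467. Reject H₀.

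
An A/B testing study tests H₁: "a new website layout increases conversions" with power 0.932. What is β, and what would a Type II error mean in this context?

β = 1 - power = 1 - 0.932 = 0.068. A Type II error is failing to reject H₀ when H₀ is false (false negative) — here, failing to conclude that a new website layout increases conversions when in fact it is true. Consequence: discarding a layout that would have improved conversions — lost revenue.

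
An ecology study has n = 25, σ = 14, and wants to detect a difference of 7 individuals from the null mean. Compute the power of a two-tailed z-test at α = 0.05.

SE = σ/√n = 14/√25 = 2.8. Non-centrality λ = d/SE = 7/2.8 = 2.5. Power ≈ Φ(λ - z_{α/2}) = Φ(2.5 - 1.96) = Φ(0.54) = 0.705.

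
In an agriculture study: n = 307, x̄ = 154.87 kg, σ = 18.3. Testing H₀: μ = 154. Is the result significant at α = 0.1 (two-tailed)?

z = (154.87 - 154)/(18.3/√307) = 0.833. Since |z| ≤ 1.645, not significant at α = 0.1.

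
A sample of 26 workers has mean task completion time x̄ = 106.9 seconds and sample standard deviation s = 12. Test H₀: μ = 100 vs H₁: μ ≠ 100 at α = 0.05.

t = (x̄ - μ₀)/(s/√n) = (106.9 - 100)/(12/√26) = 2.932. df = 25, critical t = ±2.06. Reject H₀.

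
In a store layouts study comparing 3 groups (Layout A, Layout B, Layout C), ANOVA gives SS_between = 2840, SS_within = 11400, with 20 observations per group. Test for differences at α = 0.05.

df_between = 2, df_within = 57. F = MS_between/MS_within = 1420.0/200.0 = 7.1. F_crit ≈ 3.159. Reject H₀. At least one mean differs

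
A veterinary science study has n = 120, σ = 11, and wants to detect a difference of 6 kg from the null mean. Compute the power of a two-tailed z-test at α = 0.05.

SE = σ/√n = 11/√120 = 1.004. Non-centrality λ = d/SE = 6/1.004 = 5.975. Power ≈ Φ(λ - z_{α/2}) = Φ(5.975 - 1.96) = Φ(4.015) = 1.0.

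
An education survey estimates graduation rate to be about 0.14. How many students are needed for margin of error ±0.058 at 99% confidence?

n = z²p(1-p)/E² = 2.576²×0.14×0.86/0.058² = 237.5 → n = 238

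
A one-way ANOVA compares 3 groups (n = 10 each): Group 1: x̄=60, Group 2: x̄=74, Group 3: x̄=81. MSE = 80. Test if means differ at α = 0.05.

Grand mean = 71.67. SS_between = 2286.67, MS_between = 1143.33. F = 14.292, F_crit ≈ 3.354. Reject H₀.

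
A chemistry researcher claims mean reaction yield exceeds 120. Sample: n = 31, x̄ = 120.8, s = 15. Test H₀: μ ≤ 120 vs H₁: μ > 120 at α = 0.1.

t = (120.8 - 120)/(15/√31) = 0.297, df = 30. Critical t = 1.31. Fail to reject H₀.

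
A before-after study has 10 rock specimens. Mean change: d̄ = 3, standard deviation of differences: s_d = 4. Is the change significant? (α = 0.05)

t = d̄/(s_d/√n) = 3/(4/√10) = 2.372. df = 9, critical t = ±2.262. Reject H₀.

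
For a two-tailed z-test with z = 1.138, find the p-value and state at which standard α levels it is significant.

p = 2·P(Z > |1.138|) = 2·(1 - Φ(1.138)) ≈ 0.2551. Not significant at any standard level.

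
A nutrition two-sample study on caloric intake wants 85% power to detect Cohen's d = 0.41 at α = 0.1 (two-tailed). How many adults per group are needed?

z_{α/2} = 1.645, z_β = Φ⁻¹(0.85) = 1.036. For small effect (d = 0.41): n per group = 2(z_{α/2} + z_β)²/d² = 2(1.645 + 1.036)²/0.41² = 85.5 → 86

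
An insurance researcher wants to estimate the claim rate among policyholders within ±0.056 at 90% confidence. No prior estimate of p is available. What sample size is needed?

Conservative approach: use p = 0.5 (maximizes p(1-p) = 0.25). n = z²(0.25)/E² = 1.645²×0.25/0.056² = 215.7 → n = 216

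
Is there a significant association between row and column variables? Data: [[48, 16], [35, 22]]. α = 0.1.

χ² = 2.587. df = 1, critical = 2.706. Fail to reject H₀. No evidence of dependence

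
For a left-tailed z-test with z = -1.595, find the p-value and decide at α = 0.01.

p = P(Z < -1.595) = Φ(-1.595) ≈ 0.0554. Since p ≥ 0.01, fail to reject H₀ (not significant) at α = 0.01.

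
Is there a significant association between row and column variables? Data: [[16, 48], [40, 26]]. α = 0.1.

χ² = 16.799. df = 1, critical = 2.706. Reject H₀. Variables are dependent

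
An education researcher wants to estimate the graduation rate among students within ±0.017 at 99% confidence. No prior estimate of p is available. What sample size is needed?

Conservative approach: use p = 0.5 (maximizes p(1-p) = 0.25). n = z²(0.25)/E² = 2.576²×0.25/0.017² = 5740.3 → n = 5741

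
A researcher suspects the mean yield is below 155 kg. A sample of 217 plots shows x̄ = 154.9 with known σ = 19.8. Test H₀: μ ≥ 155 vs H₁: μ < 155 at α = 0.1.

z = -0.074. Critical value: -1.28. Fail to reject H₀.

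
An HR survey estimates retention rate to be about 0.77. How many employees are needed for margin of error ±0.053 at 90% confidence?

n = z²p(1-p)/E² = 1.645²×0.77×0.23/0.053² = 170.6 → n = 171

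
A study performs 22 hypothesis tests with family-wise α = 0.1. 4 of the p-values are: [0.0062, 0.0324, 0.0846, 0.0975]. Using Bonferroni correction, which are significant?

Bonferroni α = 0.1/22 = 0.00455. None of the given p-values are significant.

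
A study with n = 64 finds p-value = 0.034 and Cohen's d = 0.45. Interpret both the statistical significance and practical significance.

Statistically significant (p = 0.034 < 0.05). Cohen's d = 0.45 indicates a small effect size. Both statistical and practical significance should be considered.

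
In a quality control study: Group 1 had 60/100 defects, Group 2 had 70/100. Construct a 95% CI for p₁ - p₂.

p̂₁ = 0.6, p̂₂ = 0.7. Difference = -0.1. CI = (-0.231, 0.031)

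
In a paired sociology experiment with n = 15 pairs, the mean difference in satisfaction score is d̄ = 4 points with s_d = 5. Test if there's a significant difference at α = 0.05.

t = d̄/(s_d/√n) = 4/(5/√15) = 3.098. df = 14, critical t = ±2.145. Reject H₀.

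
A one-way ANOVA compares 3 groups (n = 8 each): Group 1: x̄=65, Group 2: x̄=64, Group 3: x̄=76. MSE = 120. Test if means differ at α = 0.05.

Grand mean = 68.33. SS_between = 709.33, MS_between = 354.67. F = 2.956, F_crit ≈ 3.467. Fail to reject H₀.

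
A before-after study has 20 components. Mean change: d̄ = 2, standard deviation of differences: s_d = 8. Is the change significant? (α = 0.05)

t = d̄/(s_d/√n) = 2/(8/√20) = 1.118. df = 19, critical t = ±2.093. Fail to reject H₀.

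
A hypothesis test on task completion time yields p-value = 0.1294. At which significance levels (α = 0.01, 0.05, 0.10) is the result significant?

p = 0.1294. Not significant at any of the given levels.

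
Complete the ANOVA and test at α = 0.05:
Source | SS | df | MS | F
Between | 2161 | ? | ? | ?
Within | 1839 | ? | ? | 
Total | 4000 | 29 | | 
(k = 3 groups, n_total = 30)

df_between = 2, df_within = 27. MS_between = 1080.5, MS_within = 68.11. F = 15.864, F_crit ≈ 3.354. Reject H₀.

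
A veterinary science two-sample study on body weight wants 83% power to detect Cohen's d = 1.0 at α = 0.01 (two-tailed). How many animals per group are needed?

z_{α/2} = 2.576, z_β = Φ⁻¹(0.83) = 0.954. For large effect (d = 1.0): n per group = 2(z_{α/2} + z_β)²/d² = 2(2.576 + 0.954)²/1.0² = 24.9 → 25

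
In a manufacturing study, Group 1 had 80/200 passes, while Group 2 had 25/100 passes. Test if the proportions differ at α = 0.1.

p̂₁ = 0.4, p̂₂ = 0.25, pooled p̂ = 0.35. z = 2.568. Critical: ±1.645. Reject H₀.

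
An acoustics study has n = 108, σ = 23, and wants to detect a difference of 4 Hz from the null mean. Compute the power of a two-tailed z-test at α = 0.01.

SE = σ/√n = 23/√108 = 2.213. Non-centrality λ = d/SE = 4/2.213 = 1.807. Power ≈ Φ(λ - z_{α/2}) = Φ(1.807 - 2.576) = Φ(-0.769) = 0.221.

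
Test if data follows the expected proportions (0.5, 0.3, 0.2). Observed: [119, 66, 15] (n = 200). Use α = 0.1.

Expected: [100.0, 60.0, 40.0]. χ² = 19.835. df = 2, critical = 4.605. Reject H₀.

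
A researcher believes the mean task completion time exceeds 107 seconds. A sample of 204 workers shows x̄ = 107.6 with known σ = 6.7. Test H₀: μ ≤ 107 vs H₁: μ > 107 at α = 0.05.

z = 1.279. Critical value: 1.645. Fail to reject H₀.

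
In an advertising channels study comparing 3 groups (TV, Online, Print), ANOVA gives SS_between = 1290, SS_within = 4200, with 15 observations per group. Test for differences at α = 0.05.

df_between = 2, df_within = 42. F = MS_between/MS_within = 645.0/100.0 = 6.45. F_crit ≈ 3.22. Reject H₀. At least one mean differs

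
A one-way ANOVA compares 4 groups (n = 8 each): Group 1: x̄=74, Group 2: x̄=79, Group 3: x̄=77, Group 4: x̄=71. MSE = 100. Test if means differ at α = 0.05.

Grand mean = 75.25. SS_between = 294.0, MS_between = 98.0. F = 0.98, F_crit ≈ 2.947. Fail to reject H₀.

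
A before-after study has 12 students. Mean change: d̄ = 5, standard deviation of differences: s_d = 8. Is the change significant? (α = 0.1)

t = d̄/(s_d/√n) = 5/(8/√12) = 2.165. df = 11, critical t = ±1.796. Reject H₀.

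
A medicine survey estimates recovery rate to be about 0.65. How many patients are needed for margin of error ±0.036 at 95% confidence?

n = z²p(1-p)/E² = 1.96²×0.65×0.35/0.036² = 674.4 → n = 675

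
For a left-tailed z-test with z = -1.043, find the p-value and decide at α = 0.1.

p = P(Z < -1.043) = Φ(-1.043) ≈ 0.1485. Since p ≥ 0.1, fail to reject H₀ (not significant) at α = 0.1.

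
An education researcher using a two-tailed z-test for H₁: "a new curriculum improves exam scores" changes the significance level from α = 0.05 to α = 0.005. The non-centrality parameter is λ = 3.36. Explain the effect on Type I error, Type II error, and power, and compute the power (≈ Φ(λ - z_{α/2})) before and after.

Decreasing α from 0.05 to 0.005:
• Type I error rate decreases (α is the Type I rate by definition).
• Critical value moves from z_{α/2} = 1.96 to 2.807, so power = Φ(λ - z_{α/2}) goes from Φ(3.36 - 1.96) = 0.919 to Φ(3.36 - 2.807) = 0.71.
• Type II error rate β = 1 - power therefore increases (0.081 → 0.29).
Appropriate when false positives are costly — here, adopting a curriculum that gives no real benefit — disruption for nothing.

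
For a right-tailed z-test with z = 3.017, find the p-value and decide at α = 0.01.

p = P(Z > 3.017) = 1 - Φ(3.017) ≈ 0.0013. Since p < 0.01, reject H₀ (significant) at α = 0.01.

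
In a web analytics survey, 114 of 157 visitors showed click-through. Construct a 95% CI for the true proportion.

p̂ = 0.726. CI = p̂ ± z*√(p̂(1-p̂)/n) = (0.656, 0.796)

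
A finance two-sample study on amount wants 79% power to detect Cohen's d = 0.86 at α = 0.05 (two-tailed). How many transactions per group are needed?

z_{α/2} = 1.96, z_β = Φ⁻¹(0.79) = 0.806. For large effect (d = 0.86): n per group = 2(z_{α/2} + z_β)²/d² = 2(1.96 + 0.806)²/0.86² = 20.7 → 21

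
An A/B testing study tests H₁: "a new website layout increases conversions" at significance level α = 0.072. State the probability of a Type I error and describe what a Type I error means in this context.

P(Type I error) = α = 0.072. A Type I error is rejecting H₀ when H₀ is actually true (false positive) — here, concluding that a new website layout increases conversions when in fact this is not the case. Consequence: rolling out a layout that doesn't actually help — wasted engineering effort.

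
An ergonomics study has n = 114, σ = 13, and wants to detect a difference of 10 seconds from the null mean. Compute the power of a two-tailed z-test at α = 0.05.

SE = σ/√n = 13/√114 = 1.218. Non-centrality λ = d/SE = 10/1.218 = 8.213. Power ≈ Φ(λ - z_{α/2}) = Φ(8.213 - 1.96) = Φ(6.253) = 1.0.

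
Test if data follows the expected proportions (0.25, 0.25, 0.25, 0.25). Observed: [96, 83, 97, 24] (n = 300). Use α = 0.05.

Expected: [75.0, 75.0, 75.0, 75.0]. χ² = 47.867. df = 3, critical = 7.815. Reject H₀.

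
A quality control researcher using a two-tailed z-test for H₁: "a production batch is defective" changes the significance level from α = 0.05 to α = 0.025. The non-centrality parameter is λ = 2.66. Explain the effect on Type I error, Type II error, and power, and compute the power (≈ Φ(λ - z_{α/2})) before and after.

Decreasing α from 0.05 to 0.025:
• Type I error rate decreases (α is the Type I rate by definition).
• Critical value moves from z_{α/2} = 1.96 to 2.241, so power = Φ(λ - z_{α/2}) goes from Φ(2.66 - 1.96) = 0.758 to Φ(2.66 - 2.241) = 0.662.
• Type II error rate β = 1 - power therefore increases (0.242 → 0.338).
Appropriate when false positives are costly — here, scrapping a good batch — wasted material and cost for no reason.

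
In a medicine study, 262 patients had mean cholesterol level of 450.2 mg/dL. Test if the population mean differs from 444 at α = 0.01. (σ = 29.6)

z = (x̄ - μ₀)/(σ/√n) = (450.2 - 444)/(29.6/√262) = 3.39. Critical value: ±2.576. Since |3.39| > 2.576, Reject H₀.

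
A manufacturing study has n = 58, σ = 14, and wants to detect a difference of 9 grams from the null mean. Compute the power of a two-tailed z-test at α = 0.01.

SE = σ/√n = 14/√58 = 1.838. Non-centrality λ = d/SE = 9/1.838 = 4.896. Power ≈ Φ(λ - z_{α/2}) = Φ(4.896 - 2.576) = Φ(2.32) = 0.99.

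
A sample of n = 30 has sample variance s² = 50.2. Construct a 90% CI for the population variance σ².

df = 29. χ²_{0.05} = 42.557, χ²_{0.95} = 17.708. CI for σ² = ((n-1)s²/χ²_{α/2}, (n-1)s²/χ²_{1-α/2}) = (29·50.2/42.557, 29·50.2/17.708) = (34.21, 82.21)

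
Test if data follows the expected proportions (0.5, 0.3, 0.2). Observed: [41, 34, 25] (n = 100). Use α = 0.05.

Expected: [50.0, 30.0, 20.0]. χ² = 3.403. df = 2, critical = 5.991. Fail to reject H₀.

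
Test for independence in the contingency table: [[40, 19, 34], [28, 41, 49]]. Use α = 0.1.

χ² = 10.075. df = 2, critical = 4.605. Reject H₀. Variables are dependent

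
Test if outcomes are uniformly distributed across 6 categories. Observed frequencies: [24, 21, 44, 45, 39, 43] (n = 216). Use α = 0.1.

Expected = 36 each. χ² = Σ(O-E)²/E = 15.889. df = 5, critical value = 9.236. Reject H₀.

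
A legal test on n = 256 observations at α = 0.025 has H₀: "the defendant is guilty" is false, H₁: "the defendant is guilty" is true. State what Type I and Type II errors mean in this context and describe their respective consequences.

Type I (false positive): concluding that the defendant is guilty when it is not — convicting an innocent person. Type II (false negative): failing to conclude that the defendant is guilty when it is — acquitting a guilty person. Which is costlier depends on domain priorities and is a judgement call rather than a statistical fact.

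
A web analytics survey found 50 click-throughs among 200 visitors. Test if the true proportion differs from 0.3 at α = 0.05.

p̂ = 0.25, p₀ = 0.3. z = (p̂ - p₀)/√(p₀(1-p₀)/n) = -1.543. Critical: ±1.96. Fail to reject H₀.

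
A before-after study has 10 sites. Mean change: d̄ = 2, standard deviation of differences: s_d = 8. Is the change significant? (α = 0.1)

t = d̄/(s_d/√n) = 2/(8/√10) = 0.791. df = 9, critical t = ±1.833. Fail to reject H₀.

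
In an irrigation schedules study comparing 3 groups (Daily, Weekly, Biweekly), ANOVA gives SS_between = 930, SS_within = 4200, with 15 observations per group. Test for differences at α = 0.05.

df_between = 2, df_within = 42. F = MS_between/MS_within = 465.0/100.0 = 4.65. F_crit ≈ 3.22. Reject H₀. At least one mean differs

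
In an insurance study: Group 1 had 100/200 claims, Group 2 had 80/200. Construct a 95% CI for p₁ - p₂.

p̂₁ = 0.5, p̂₂ = 0.4. Difference = 0.1. CI = (0.003, 0.197)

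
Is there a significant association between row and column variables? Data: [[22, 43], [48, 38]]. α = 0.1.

χ² = 7.184. df = 1, critical = 2.706. Reject H₀. Variables are dependent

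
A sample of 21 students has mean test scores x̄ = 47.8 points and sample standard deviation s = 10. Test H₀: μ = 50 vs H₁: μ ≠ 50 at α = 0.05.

t = (x̄ - μ₀)/(s/√n) = (47.8 - 50)/(10/√21) = -1.008. df = 20, critical t = ±2.086. Fail to reject H₀.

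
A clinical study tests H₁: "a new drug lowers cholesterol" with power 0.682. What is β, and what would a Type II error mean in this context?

β = 1 - power = 1 - 0.682 = 0.318. A Type II error is failing to reject H₀ when H₀ is false (false negative) — here, failing to conclude that a new drug lowers cholesterol when in fact it is true. Consequence: shelving an effective drug — patients miss out on a treatment that would have helped.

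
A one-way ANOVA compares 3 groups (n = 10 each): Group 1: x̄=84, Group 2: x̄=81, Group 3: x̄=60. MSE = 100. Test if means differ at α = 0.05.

Grand mean = 75.0. SS_between = 3420.0, MS_between = 1710.0. F = 17.1, F_crit ≈ 3.354. Reject H₀.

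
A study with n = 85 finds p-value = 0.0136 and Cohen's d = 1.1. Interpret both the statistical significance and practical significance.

Statistically significant (p = 0.0136 < 0.05). Cohen's d = 1.1 indicates a large effect size. Both statistical and practical significance should be considered.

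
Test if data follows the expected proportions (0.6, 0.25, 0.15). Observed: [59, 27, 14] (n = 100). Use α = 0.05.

Expected: [60.0, 25.0, 15.0]. χ² = 0.243. df = 2, critical = 5.991. Fail to reject H₀.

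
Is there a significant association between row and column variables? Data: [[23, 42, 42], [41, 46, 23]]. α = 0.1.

χ² = 10.759. df = 2, critical = 4.605. Reject H₀. Variables are dependent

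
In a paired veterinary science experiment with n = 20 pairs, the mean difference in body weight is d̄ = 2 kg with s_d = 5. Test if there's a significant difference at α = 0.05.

t = d̄/(s_d/√n) = 2/(5/√20) = 1.789. df = 19, critical t = ±2.093. Fail to reject H₀.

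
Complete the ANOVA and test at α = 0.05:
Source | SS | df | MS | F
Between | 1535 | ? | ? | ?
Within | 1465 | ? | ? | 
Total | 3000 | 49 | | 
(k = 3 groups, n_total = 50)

df_between = 2, df_within = 47. MS_between = 767.5, MS_within = 31.17. F = 24.623, F_crit ≈ 3.195. Reject H₀.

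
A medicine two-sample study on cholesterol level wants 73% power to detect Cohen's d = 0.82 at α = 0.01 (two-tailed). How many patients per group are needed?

z_{α/2} = 2.576, z_β = Φ⁻¹(0.73) = 0.613. For large effect (d = 0.82): n per group = 2(z_{α/2} + z_β)²/d² = 2(2.576 + 0.613)²/0.82² = 30.2 → 31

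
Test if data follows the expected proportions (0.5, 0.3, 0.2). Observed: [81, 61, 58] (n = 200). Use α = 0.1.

Expected: [100.0, 60.0, 40.0]. χ² = 11.727. df = 2, critical = 4.605. Reject H₀.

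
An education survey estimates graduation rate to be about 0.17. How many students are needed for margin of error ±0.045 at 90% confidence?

n = z²p(1-p)/E² = 1.645²×0.17×0.83/0.045² = 188.6 → n = 189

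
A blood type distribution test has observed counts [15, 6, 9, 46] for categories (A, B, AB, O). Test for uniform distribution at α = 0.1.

Expected = 19 each. χ² = Σ(O-E)²/E = 53.368. df = 3, critical value = 6.251. Reject H₀.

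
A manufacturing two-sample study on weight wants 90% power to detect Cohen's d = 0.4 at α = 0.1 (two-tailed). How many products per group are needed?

z_{α/2} = 1.645, z_β = Φ⁻¹(0.9) = 1.282. For small effect (d = 0.4): n per group = 2(z_{α/2} + z_β)²/d² = 2(1.645 + 1.282)²/0.4² = 107.1 → 108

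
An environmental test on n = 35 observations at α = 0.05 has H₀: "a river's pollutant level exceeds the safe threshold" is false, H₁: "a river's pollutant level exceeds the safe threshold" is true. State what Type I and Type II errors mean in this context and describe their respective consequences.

Type I (false positive): concluding that a river's pollutant level exceeds the safe threshold when it is not — shutting down a compliant factory unnecessarily. Type II (false negative): failing to conclude that a river's pollutant level exceeds the safe threshold when it is — allowing unsafe pollution to continue. Which is costlier depends on domain priorities and is a judgement call rather than a statistical fact.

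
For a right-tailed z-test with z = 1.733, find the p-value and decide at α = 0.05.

p = P(Z > 1.733) = 1 - Φ(1.733) ≈ 0.0415. Since p < 0.05, reject H₀ (significant) at α = 0.05.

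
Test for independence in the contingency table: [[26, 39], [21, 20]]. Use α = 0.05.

χ² = 1.282. df = 1, critical = 3.841. Fail to reject H₀. No evidence of dependence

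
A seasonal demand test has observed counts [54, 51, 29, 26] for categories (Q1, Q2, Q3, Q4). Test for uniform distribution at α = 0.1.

Expected = 40 each. χ² = Σ(O-E)²/E = 15.85. df = 3, critical value = 6.251. Reject H₀.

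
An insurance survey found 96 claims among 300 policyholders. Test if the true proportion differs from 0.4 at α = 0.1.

p̂ = 0.32, p₀ = 0.4. z = (p̂ - p₀)/√(p₀(1-p₀)/n) = -2.828. Critical: ±1.645. Reject H₀.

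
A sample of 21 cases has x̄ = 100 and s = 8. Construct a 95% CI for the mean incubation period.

CI = x̄ ± t*(s/√n) = 100 ± 2.086(8/√21) = (96.36, 103.64)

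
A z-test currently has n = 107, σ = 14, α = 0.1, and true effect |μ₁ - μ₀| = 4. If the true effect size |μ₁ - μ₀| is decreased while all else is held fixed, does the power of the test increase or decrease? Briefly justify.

Power decreases: a smaller true effect decreases the non-centrality λ = |μ₁ - μ₀|/(σ/√n).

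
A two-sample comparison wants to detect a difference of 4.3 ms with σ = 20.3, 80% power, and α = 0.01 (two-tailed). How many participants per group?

n per group = 2(z_α/2 + z_β)²σ²/d² = 2×(2.576 + 0.84)²×20.3²/4.3² = 520.1 → n = 521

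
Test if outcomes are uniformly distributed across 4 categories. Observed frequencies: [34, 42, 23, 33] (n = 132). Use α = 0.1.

Expected = 33 each. χ² = Σ(O-E)²/E = 5.515. df = 3, critical value = 6.251. Fail to reject H₀.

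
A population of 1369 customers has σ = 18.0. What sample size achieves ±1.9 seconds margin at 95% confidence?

Without FPC: n₀ = (1.96×18.0/1.9)² = 344.786. With FPC: n = n₀N/(n₀+N-1) = 275.6 → n = 276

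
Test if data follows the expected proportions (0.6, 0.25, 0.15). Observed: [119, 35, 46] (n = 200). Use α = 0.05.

Expected: [120.0, 50.0, 30.0]. χ² = 13.042. df = 2, critical = 5.991. Reject H₀.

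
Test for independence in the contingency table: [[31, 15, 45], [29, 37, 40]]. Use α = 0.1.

χ² = 8.576. df = 2, critical = 4.605. Reject H₀. Variables are dependent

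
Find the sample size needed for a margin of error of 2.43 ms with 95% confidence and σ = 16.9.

n = (z*σ/E)² = (1.96×16.9/2.43)² = 185.8 → n = 186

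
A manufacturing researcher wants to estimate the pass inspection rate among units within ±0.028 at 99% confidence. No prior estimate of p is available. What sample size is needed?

Conservative approach: use p = 0.5 (maximizes p(1-p) = 0.25). n = z²(0.25)/E² = 2.576²×0.25/0.028² = 2116.0 → n = 2116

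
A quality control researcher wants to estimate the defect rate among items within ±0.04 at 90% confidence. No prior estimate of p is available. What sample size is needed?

Conservative approach: use p = 0.5 (maximizes p(1-p) = 0.25). n = z²(0.25)/E² = 1.645²×0.25/0.04² = 422.8 → n = 423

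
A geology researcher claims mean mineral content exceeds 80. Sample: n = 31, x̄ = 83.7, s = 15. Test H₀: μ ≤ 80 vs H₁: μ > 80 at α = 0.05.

t = (83.7 - 80)/(15/√31) = 1.373, df = 30. Critical t = 1.697. Fail to reject H₀.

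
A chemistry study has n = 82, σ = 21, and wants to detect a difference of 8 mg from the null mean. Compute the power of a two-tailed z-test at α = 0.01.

SE = σ/√n = 21/√82 = 2.319. Non-centrality λ = d/SE = 8/2.319 = 3.45. Power ≈ Φ(λ - z_{α/2}) = Φ(3.45 - 2.576) = Φ(0.874) = 0.809.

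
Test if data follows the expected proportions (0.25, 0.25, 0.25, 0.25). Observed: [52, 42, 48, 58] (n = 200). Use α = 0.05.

Expected: [50.0, 50.0, 50.0, 50.0]. χ² = 2.72. df = 3, critical = 7.815. Fail to reject H₀.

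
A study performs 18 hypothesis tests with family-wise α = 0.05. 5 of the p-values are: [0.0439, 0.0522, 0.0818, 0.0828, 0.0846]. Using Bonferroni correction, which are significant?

Bonferroni α = 0.05/18 = 0.00278. None of the given p-values are significant.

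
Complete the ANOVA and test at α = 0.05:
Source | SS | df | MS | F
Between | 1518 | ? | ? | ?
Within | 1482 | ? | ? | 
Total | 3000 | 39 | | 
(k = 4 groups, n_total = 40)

df_between = 3, df_within = 36. MS_between = 506.0, MS_within = 41.17. F = 12.291, F_crit ≈ 2.866. Reject H₀.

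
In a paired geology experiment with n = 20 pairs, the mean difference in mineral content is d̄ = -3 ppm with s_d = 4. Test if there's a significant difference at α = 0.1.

t = d̄/(s_d/√n) = -3/(4/√20) = -3.354. df = 19, critical t = ±1.729. Reject H₀.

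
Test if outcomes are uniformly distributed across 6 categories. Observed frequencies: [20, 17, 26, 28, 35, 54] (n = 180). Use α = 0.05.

Expected = 30 each. χ² = Σ(O-E)²/E = 29.667. df = 5, critical value = 11.07. Reject H₀.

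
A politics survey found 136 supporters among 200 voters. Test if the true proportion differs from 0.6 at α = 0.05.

p̂ = 0.68, p₀ = 0.6. z = (p̂ - p₀)/√(p₀(1-p₀)/n) = 2.309. Critical: ±1.96. Reject H₀.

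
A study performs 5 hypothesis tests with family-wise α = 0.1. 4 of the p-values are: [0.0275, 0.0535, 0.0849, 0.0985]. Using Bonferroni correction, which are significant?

Bonferroni α = 0.1/5 = 0.02. None of the given p-values are significant.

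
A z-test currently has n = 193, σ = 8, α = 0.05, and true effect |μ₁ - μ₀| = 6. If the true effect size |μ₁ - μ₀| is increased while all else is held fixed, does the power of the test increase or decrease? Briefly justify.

Power increases: a larger true effect increases the non-centrality λ = |μ₁ - μ₀|/(σ/√n).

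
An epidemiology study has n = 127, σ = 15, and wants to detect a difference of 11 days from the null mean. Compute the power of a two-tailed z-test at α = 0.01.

SE = σ/√n = 15/√127 = 1.331. Non-centrality λ = d/SE = 11/1.331 = 8.264. Power ≈ Φ(λ - z_{α/2}) = Φ(8.264 - 2.576) = Φ(5.688) = 1.0.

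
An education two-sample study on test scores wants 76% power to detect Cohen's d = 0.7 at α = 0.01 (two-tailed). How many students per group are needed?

z_{α/2} = 2.576, z_β = Φ⁻¹(0.76) = 0.706. For medium effect (d = 0.7): n per group = 2(z_{α/2} + z_β)²/d² = 2(2.576 + 0.706)²/0.7² = 44.0 → 44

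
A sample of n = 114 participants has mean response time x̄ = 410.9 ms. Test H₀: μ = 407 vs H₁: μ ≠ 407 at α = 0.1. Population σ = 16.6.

z = (x̄ - μ₀)/(σ/√n) = (410.9 - 407)/(16.6/√114) = 2.508. Critical value: ±1.645. Since |2.508| > 1.645, Reject H₀.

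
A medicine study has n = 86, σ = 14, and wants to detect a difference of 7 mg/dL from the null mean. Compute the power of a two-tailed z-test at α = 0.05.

SE = σ/√n = 14/√86 = 1.51. Non-centrality λ = d/SE = 7/1.51 = 4.637. Power ≈ Φ(λ - z_{α/2}) = Φ(4.637 - 1.96) = Φ(2.677) = 0.996.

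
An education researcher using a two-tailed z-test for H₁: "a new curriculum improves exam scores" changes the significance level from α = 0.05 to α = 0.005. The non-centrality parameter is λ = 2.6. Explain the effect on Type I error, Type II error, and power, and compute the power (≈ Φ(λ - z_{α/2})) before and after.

Decreasing α from 0.05 to 0.005:
• Type I error rate decreases (α is the Type I rate by definition).
• Critical value moves from z_{α/2} = 1.96 to 2.807, so power = Φ(λ - z_{α/2}) goes from Φ(2.6 - 1.96) = 0.739 to Φ(2.6 - 2.807) = 0.418.
• Type II error rate β = 1 - power therefore increases (0.261 → 0.582).
Appropriate when false positives are costly — here, adopting a curriculum that gives no real benefit — disruption for nothing.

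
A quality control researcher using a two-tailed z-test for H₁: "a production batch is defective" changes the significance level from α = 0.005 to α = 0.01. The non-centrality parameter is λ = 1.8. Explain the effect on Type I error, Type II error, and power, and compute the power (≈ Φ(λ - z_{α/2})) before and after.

Increasing α from 0.005 to 0.01:
• Type I error rate increases (α is the Type I rate by definition).
• Critical value moves from z_{α/2} = 2.807 to 2.576, so power = Φ(λ - z_{α/2}) goes from Φ(1.8 - 2.807) = 0.157 to Φ(1.8 - 2.576) = 0.219.
• Type II error rate β = 1 - power therefore decreases (0.843 → 0.781).
Appropriate when false negatives are costly — here, shipping a defective batch — faulty products reach customers.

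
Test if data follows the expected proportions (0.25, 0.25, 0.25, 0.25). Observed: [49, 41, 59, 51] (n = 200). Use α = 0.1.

Expected: [50.0, 50.0, 50.0, 50.0]. χ² = 3.28. df = 3, critical = 6.251. Fail to reject H₀.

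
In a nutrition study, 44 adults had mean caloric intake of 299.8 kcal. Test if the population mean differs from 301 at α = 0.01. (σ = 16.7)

z = (x̄ - μ₀)/(σ/√n) = (299.8 - 301)/(16.7/√44) = -0.477. Critical value: ±2.576. Since |-0.477| ≤ 2.576, Fail to reject H₀.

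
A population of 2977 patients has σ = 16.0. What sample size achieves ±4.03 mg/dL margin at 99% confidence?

Without FPC: n₀ = (2.576×16.0/4.03)² = 104.598. With FPC: n = n₀N/(n₀+N-1) = 101.1 → n = 102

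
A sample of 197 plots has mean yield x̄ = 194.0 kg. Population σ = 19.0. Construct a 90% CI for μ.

CI = x̄ ± z*(σ/√n) = 194.0 ± 1.645(19.0/√197) = 194.0 ± 2.23 = (191.77, 196.23)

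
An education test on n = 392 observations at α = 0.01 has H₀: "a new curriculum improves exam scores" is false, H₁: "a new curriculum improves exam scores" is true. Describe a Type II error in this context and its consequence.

Type II error: failing to reject H₀ when it is false — concluding that a new curriculum improves exam scores is not supported when in fact it is. Consequence: keeping the old curriculum when the new one would have helped students.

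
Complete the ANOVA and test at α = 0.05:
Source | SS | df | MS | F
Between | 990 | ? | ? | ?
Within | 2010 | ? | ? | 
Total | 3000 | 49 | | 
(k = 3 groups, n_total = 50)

df_between = 2, df_within = 47. MS_between = 495.0, MS_within = 42.77. F = 11.575, F_crit ≈ 3.195. Reject H₀.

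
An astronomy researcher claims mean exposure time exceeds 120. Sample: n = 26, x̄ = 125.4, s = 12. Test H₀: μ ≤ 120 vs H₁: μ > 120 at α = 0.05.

t = (125.4 - 120)/(12/√26) = 2.295, df = 25. Critical t = 1.708. Reject H₀.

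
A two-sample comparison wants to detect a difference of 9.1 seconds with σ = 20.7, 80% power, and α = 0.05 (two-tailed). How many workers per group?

n per group = 2(z_α/2 + z_β)²σ²/d² = 2×(1.96 + 0.84)²×20.7²/9.1² = 81.1 → n = 82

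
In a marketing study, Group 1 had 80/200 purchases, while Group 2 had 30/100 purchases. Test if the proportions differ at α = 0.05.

p̂₁ = 0.4, p̂₂ = 0.3, pooled p̂ = 0.367. z = 1.694. Critical: ±1.96. Fail to reject H₀.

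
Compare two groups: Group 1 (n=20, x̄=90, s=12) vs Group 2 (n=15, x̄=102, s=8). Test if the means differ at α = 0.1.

Pooled sp = 10.49. t = -3.349, df = 33. Critical t = ±1.692. Reject H₀.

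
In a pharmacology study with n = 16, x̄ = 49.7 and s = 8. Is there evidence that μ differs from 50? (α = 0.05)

t = (x̄ - μ₀)/(s/√n) = (49.7 - 50)/(8/√16) = -0.15. df = 15, critical t = ±2.131. Fail to reject H₀.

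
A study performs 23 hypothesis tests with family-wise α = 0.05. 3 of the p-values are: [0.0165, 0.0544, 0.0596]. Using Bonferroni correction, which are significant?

Bonferroni α = 0.05/23 = 0.00217. None of the given p-values are significant.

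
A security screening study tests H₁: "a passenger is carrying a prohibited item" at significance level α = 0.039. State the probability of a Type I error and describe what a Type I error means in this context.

P(Type I error) = α = 0.039. A Type I error is rejecting H₀ when H₀ is actually true (false positive) — here, concluding that a passenger is carrying a prohibited item when in fact this is not the case. Consequence: detaining an innocent passenger — delay and inconvenience.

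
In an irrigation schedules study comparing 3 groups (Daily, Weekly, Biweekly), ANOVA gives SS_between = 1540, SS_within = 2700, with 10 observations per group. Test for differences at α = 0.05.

df_between = 2, df_within = 27. F = MS_between/MS_within = 770.0/100.0 = 7.7. F_crit ≈ 3.354. Reject H₀. At least one mean differs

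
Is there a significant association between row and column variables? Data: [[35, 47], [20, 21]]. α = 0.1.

χ² = 0.411. df = 1, critical = 2.706. Fail to reject H₀. No evidence of dependence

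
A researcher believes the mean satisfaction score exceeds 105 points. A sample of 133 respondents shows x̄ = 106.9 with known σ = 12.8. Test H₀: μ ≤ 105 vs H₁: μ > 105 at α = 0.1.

z = 1.712. Critical value: 1.28. Reject H₀.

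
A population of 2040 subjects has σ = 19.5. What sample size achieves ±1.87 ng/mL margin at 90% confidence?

Without FPC: n₀ = (1.645×19.5/1.87)² = 294.251. With FPC: n = n₀N/(n₀+N-1) = 257.3 → n = 258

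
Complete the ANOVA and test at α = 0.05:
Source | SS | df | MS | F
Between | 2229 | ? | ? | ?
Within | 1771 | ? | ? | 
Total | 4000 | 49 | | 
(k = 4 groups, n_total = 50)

df_between = 3, df_within = 46. MS_between = 743.0, MS_within = 38.5. F = 19.299, F_crit ≈ 2.807. Reject H₀.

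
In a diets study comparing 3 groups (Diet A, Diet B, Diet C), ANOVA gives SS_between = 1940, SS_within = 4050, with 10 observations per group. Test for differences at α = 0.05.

df_between = 2, df_within = 27. F = MS_between/MS_within = 970.0/150.0 = 6.467. F_crit ≈ 3.354. Reject H₀. At least one mean differs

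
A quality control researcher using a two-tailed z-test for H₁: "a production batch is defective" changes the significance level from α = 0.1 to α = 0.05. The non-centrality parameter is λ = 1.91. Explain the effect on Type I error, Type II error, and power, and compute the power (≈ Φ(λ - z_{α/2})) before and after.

Decreasing α from 0.1 to 0.05:
• Type I error rate decreases (α is the Type I rate by definition).
• Critical value moves from z_{α/2} = 1.645 to 1.96, so power = Φ(λ - z_{α/2}) goes from Φ(1.91 - 1.645) = 0.604 to Φ(1.91 - 1.96) = 0.48.
• Type II error rate β = 1 - power therefore increases (0.396 → 0.52).
Appropriate when false positives are costly — here, scrapping a good batch — wasted material and cost for no reason.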